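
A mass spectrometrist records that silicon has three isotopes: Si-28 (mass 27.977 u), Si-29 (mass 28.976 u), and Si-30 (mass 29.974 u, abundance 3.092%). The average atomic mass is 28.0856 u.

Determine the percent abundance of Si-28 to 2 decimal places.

The remaining 96.908% is split between Si-28 (fraction x) and Si-29 (fraction 0.96908 − x).
Substituting: 27.977x + 28.976(0.96908 − x) = 27.15880392
(27.977 − 28.976)x = -0.92125816  ⇒  x = 0.92218, y = 0.04690
Si-28: 92.22%, Si-29: 4.69%.

92.22%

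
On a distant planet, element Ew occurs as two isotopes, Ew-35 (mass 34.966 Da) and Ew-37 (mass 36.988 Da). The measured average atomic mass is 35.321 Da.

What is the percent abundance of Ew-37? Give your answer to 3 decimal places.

17.557%

Writing the weighted mean with unknown fraction x of Ew-35:
34.966·x + 36.988·(1 − x) = 35.321
(34.966 − 36.988)·x = 35.321 − 36.988
x = -1.667 / -2.022 = 0.82443 → 82.443% Ew-35, 17.557% Ew-37.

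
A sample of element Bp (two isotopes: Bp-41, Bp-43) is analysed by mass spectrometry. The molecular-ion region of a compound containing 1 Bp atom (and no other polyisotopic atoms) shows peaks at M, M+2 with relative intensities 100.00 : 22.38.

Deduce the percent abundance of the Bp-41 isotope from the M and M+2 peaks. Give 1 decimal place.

Write p for the Bp-41 fraction. I(M+2)/I(M) = [C(1,1)·p^0·(1−p)] / p^1 = 1·(1−p)/p = 22.38/100.00 = 0.2238
(1−p)/p = 0.2238/1 = 0.2238  ⇒  p = 1/(1 + 0.2238) = 0.8171
Bp-41: 81.7%, Bp-43: 18.3%.

81.7%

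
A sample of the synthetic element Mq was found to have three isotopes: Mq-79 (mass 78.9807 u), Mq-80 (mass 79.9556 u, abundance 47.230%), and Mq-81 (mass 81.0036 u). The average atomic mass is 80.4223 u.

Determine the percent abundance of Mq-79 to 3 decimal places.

The remaining 52.770% is split between Mq-79 (fraction x) and Mq-81 (fraction 0.52770 − x).
Substituting: 78.9807x + 81.0036(0.52770 − x) = 42.65927012
(78.9807 − 81.0036)x = -0.0863296  ⇒  x = 0.04268, y = 0.48502
Mq-79: 4.268%, Mq-81: 48.502%.

4.268%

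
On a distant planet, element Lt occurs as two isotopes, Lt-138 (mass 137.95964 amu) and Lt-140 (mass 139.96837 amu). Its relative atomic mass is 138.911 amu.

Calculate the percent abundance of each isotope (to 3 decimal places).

Writing the weighted mean with unknown fraction x of Lt-138:
137.95964·x + 139.96837·(1 − x) = 138.911
(137.95964 − 139.96837)·x = 138.911 − 139.96837
x = -1.05737 / -2.00873 = 0.52639 → 52.639% Lt-138, 47.361% Lt-140.

Lt-138: 52.639%, Lt-140: 47.361%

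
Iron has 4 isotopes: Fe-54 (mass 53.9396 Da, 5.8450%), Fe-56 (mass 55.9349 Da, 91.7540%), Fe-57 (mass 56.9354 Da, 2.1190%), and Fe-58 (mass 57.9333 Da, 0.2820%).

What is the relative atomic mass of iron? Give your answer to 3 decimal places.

55.845 Da

Ar = Σ fᵢ·mᵢ = 0.058450 × 53.9396 + 0.917540 × 55.9349 + 0.021190 × 56.9354 + 0.002820 × 57.9333
= 3.15277 + 51.32251 + 1.20646 + 0.16337 = 55.84511 Da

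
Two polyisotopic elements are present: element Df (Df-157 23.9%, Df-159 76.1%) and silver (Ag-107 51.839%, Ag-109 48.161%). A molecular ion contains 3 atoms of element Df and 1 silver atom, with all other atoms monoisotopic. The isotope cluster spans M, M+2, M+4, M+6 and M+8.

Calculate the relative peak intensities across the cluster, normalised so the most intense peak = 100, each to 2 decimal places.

Element Df pattern (n=3): 0.01365192 : 0.13040724 : 0.41522976 : 0.44071108
Silver pattern (n=1): 0.51839 : 0.48161
Convolve the two distributions (both contribute in 2-u steps):
  M: 0.01365192×0.51839 = 0.007077
  M+2: 0.01365192×0.48161 + 0.13040724×0.51839 = 0.074177
  M+4: 0.13040724×0.48161 + 0.41522976×0.51839 = 0.278056
  M+6: 0.41522976×0.48161 + 0.44071108×0.51839 = 0.428439
  M+8: 0.44071108×0.48161 = 0.212251
Scale to base peak (0.428439) = 100: 1.65 : 17.31 : 64.90 : 100.00 : 49.54

1.65 : 17.31 : 64.90 : 100.00 : 49.54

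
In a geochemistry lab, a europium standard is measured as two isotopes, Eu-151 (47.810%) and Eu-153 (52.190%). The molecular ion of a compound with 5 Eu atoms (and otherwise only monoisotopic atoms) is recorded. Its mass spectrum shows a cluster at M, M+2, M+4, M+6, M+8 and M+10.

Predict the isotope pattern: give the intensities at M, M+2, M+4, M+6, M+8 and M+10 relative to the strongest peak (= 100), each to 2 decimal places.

7.69 : 41.96 : 91.61 : 100.00 : 54.58 : 11.92

The 5 Eu atoms are independent, so intensities follow the terms of (0.47810 + 0.52190)^5.
P(M) = 0.47810^5 = 0.024980
P(M+2) = 5 × 0.47810^4 × 0.52190^1 = 0.136343
P(M+4) = 10 × 0.47810^3 × 0.52190^2 = 0.297667
P(M+6) = 10 × 0.47810^2 × 0.52190^3 = 0.324937
P(M+8) = 5 × 0.47810^1 × 0.52190^4 = 0.177353
P(M+10) = 0.52190^5 = 0.038720
The M+6 peak is largest (0.324937); scaling to 100 gives 7.69 : 41.96 : 91.61 : 100.00 : 54.58 : 11.92.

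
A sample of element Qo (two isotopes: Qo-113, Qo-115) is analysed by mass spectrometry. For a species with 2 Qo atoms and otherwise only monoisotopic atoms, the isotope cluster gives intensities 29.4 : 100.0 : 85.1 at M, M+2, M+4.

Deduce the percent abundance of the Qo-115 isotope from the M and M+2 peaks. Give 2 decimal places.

62.97%

If p is the fraction of Qo that is Qo-113, then I(M+2)/I(M) = [C(2,1)·p^1·(1−p)] / p^2 = 2·(1−p)/p = 100.0/29.4 = 3.4014
(1−p)/p = 3.4014/2 = 1.7007  ⇒  p = 1/(1 + 1.7007) = 0.3703
Qo-113: 37.03%, Qo-115: 62.97%.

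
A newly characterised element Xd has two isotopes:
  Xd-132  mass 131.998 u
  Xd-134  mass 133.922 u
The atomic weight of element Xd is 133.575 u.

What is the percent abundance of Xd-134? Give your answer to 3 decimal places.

Let x be the fractional abundance of Xd-132; then Xd-134 has abundance 1 − x.
131.998·x + 133.922·(1 − x) = 133.575
(131.998 − 133.922)·x = 133.575 − 133.922
x = -0.347 / -1.924 = 0.18035 → 18.035% Xd-132, 81.965% Xd-134.

81.965%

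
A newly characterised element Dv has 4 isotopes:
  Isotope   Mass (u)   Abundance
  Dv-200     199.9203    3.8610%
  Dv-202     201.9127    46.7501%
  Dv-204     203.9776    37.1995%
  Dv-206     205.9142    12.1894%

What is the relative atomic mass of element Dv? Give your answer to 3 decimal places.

Ar = Σ fᵢ·mᵢ = 0.038610 × 199.9203 + 0.467501 × 201.9127 + 0.371995 × 203.9776 + 0.121894 × 205.9142
= 7.71892 + 94.39439 + 75.87865 + 25.09971 = 203.09167 u

203.092 u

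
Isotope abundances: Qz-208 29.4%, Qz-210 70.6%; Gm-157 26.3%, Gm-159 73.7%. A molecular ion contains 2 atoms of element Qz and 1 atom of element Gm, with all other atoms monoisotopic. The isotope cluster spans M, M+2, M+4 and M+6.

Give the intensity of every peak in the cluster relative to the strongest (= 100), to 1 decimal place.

Element Qz pattern (n=2): 0.086436 : 0.415128 : 0.498436
Element Gm pattern (n=1): 0.2630 : 0.7370
Convolve the two distributions (both contribute in 2-u steps):
  M: 0.086436×0.2630 = 0.022733
  M+2: 0.086436×0.7370 + 0.415128×0.2630 = 0.172882
  M+4: 0.415128×0.7370 + 0.498436×0.2630 = 0.437038
  M+6: 0.498436×0.7370 = 0.367347
Scale to base peak (0.437038) = 100: 5.2 : 39.6 : 100.0 : 84.1

5.2 : 39.6 : 100.0 : 84.1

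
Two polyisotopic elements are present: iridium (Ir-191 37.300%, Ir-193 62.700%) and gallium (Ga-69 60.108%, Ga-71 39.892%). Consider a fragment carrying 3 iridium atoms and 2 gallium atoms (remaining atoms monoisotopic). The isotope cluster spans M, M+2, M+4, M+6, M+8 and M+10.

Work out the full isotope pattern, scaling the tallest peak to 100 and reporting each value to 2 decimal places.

5.49 : 34.96 : 85.67 : 100.00 : 55.09 : 11.48

Iridium pattern (n=3): 0.05189512 : 0.26170165 : 0.43991135 : 0.24649188
Gallium pattern (n=2): 0.36129717 : 0.47956567 : 0.15913717
Convolve the two distributions (both contribute in 2-u steps):
  M: 0.05189512×0.36129717 = 0.018750
  M+2: 0.05189512×0.47956567 + 0.26170165×0.36129717 = 0.119439
  M+4: 0.05189512×0.15913717 + 0.26170165×0.47956567 + 0.43991135×0.36129717 = 0.292700
  M+6: 0.26170165×0.15913717 + 0.43991135×0.47956567 + 0.24649188×0.36129717 = 0.341670
  M+8: 0.43991135×0.15913717 + 0.24649188×0.47956567 = 0.188215
  M+10: 0.24649188×0.15913717 = 0.039226
Scale to base peak (0.341670) = 100: 5.49 : 34.96 : 85.67 : 100.00 : 55.09 : 11.48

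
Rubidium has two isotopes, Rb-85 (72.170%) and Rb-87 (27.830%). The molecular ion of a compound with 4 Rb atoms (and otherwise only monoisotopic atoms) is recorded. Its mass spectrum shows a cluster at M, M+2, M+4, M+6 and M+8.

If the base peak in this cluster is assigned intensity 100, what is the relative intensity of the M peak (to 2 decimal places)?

64.83

Binomial terms of (0.72170 + 0.27830)^4: M 0.2713, M+2 0.4184, M+4 0.2420, M+6 0.0622, M+8 0.0060 → M+2 is the base peak.
P(M+2) = C(4,1) × 0.72170^3 × 0.27830^1 = 4 × 0.37589809 × 0.2783 = 0.418450 (base)
P(M) = C(4,0) × 0.72170^4 × 0.27830^0 = 1 × 0.27128565 × 1.0000 = 0.271286
Relative intensity = 0.271286 / 0.418450 × 100 = 64.83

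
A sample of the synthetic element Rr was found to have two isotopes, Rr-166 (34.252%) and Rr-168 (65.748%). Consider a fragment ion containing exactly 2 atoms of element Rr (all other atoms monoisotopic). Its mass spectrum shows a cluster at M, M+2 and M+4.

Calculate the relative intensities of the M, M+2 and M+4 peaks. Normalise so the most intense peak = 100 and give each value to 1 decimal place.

The 2 Rr atoms are independent, so intensities follow the terms of (0.34252 + 0.65748)^2.
P(M) = 0.34252^2 = 0.117320
P(M+2) = 2 × 0.34252^1 × 0.65748^1 = 0.450400
P(M+4) = 0.65748^2 = 0.432280
The M+2 peak is largest (0.450400); scaling to 100 gives 26.0 : 100.0 : 96.0.

26.0 : 100.0 : 96.0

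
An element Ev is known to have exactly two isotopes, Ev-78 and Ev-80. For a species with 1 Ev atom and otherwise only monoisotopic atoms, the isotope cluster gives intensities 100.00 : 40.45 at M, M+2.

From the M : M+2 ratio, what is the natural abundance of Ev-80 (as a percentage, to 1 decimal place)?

If p is the fraction of Ev that is Ev-78, then I(M+2)/I(M) = [C(1,1)·p^0·(1−p)] / p^1 = 1·(1−p)/p = 40.45/100.00 = 0.4045
(1−p)/p = 0.4045/1 = 0.4045  ⇒  p = 1/(1 + 0.4045) = 0.7120
Ev-78: 71.2%, Ev-80: 28.8%.

28.8%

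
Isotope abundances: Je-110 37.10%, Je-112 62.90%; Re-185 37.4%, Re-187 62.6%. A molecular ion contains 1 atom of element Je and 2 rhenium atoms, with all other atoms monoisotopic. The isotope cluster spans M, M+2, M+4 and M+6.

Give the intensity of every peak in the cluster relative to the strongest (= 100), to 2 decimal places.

11.80 : 59.49 : 100.00 : 56.03

Element Je pattern (n=1): 0.3710 : 0.6290
Rhenium pattern (n=2): 0.139876 : 0.468248 : 0.391876
Convolve the two distributions (both contribute in 2-u steps):
  M: 0.3710×0.139876 = 0.051894
  M+2: 0.3710×0.468248 + 0.6290×0.139876 = 0.261702
  M+4: 0.3710×0.391876 + 0.6290×0.468248 = 0.439914
  M+6: 0.6290×0.391876 = 0.246490
Scale to base peak (0.439914) = 100: 11.80 : 59.49 : 100.00 : 56.03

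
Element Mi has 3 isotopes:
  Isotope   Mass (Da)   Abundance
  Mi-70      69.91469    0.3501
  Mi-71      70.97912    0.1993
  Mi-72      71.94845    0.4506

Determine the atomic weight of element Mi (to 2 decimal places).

71.04 Da

Average mass = Σ (abundance × isotope mass) = 0.3501 × 69.91469 + 0.1993 × 70.97912 + 0.4506 × 71.94845
= 24.477133 + 14.146139 + 32.419972 = 71.043244 Da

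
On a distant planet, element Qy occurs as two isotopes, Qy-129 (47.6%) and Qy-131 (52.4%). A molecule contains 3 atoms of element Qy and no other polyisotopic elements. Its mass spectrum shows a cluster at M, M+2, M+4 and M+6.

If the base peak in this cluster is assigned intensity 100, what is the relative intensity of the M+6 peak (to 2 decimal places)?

Term probabilities: M 0.1079, M+2 0.3562, M+4 0.3921, M+6 0.1439. Base peak = M+4.
P(M+4) = C(3,2) × 0.476^1 × 0.524^2 = 3 × 0.4760 × 0.274576 = 0.392095 (base)
P(M+6) = C(3,3) × 0.476^0 × 0.524^3 = 1 × 1.0000 × 0.14387782 = 0.143878
Relative intensity = 0.143878 / 0.392095 × 100 = 36.69

36.69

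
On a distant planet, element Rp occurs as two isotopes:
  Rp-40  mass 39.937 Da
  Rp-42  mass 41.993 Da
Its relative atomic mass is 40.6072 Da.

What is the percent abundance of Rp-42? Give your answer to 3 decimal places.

32.597%

Let x be the fractional abundance of Rp-40; then Rp-42 has abundance 1 − x.
39.937·x + 41.993·(1 − x) = 40.6072
(39.937 − 41.993)·x = 40.6072 − 41.993
x = -1.3858 / -2.056 = 0.67403 → 67.403% Rp-40, 32.597% Rp-42.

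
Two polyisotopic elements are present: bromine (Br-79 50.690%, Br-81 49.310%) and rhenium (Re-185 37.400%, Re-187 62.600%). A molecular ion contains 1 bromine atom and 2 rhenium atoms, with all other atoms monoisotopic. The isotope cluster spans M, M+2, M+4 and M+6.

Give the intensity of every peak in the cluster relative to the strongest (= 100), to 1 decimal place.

Bromine pattern (n=1): 0.5069 : 0.4931
Rhenium pattern (n=2): 0.139876 : 0.468248 : 0.391876
Convolve the two distributions (both contribute in 2-u steps):
  M: 0.5069×0.139876 = 0.070903
  M+2: 0.5069×0.468248 + 0.4931×0.139876 = 0.306328
  M+4: 0.5069×0.391876 + 0.4931×0.468248 = 0.429535
  M+6: 0.4931×0.391876 = 0.193234
Scale to base peak (0.429535) = 100: 16.5 : 71.3 : 100.0 : 45.0

16.5 : 71.3 : 100.0 : 45.0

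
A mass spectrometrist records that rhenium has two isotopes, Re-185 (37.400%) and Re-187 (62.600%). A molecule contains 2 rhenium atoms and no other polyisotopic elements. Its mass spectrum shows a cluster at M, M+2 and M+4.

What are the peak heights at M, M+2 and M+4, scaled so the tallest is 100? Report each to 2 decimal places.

Expanding (0.37400 + 0.62600)^2:
P(M) = 0.37400^2 = 0.139876
P(M+2) = 2 × 0.37400^1 × 0.62600^1 = 0.468248
P(M+4) = 0.62600^2 = 0.391876
The M+2 peak is largest (0.468248); scaling to 100 gives 29.87 : 100.00 : 83.69.

29.87 : 100.00 : 83.69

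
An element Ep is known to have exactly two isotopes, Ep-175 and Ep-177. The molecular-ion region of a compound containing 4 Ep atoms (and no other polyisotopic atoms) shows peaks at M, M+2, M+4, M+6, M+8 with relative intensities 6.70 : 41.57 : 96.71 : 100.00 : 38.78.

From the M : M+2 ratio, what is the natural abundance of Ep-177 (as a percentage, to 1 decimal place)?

Let p = fractional abundance of Ep-175. I(M+2)/I(M) = [C(4,1)·p^3·(1−p)] / p^4 = 4·(1−p)/p = 41.57/6.70 = 6.2045
(1−p)/p = 6.2045/4 = 1.5511  ⇒  p = 1/(1 + 1.5511) = 0.3920
Ep-175: 39.2%, Ep-177: 60.8%.

60.8%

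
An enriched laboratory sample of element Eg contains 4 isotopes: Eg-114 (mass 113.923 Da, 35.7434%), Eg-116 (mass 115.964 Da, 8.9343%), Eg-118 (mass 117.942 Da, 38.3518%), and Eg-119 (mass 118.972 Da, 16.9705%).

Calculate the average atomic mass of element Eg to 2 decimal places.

Weight each isotope mass by its fractional abundance: 0.357434 × 113.923 + 0.089343 × 115.964 + 0.383518 × 117.942 + 0.169705 × 118.972
= 40.7200 + 10.3606 + 45.2329 + 20.1901 = 116.5036 Da

116.50 Da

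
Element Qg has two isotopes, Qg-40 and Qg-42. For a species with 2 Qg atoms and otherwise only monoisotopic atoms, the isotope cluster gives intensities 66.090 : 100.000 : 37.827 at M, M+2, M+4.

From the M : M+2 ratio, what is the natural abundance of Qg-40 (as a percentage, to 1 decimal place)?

If p is the fraction of Qg that is Qg-40, then I(M+2)/I(M) = [C(2,1)·p^1·(1−p)] / p^2 = 2·(1−p)/p = 100.000/66.090 = 1.5131
(1−p)/p = 1.5131/2 = 0.7565  ⇒  p = 1/(1 + 0.7565) = 0.5693
Qg-40: 56.9%, Qg-42: 43.1%.

56.9%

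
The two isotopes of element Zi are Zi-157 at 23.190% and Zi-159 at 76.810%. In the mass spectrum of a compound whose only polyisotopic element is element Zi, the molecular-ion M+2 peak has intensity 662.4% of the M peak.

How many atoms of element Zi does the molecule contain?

With n Zi atoms, P(M+2)/P(M) = C(n,1)·p^(n−1)q / p^n = n·q/p = n · 0.76810/0.23190.
n = 6.624 × 0.23190/0.76810 = 2.00 ≈ 2

2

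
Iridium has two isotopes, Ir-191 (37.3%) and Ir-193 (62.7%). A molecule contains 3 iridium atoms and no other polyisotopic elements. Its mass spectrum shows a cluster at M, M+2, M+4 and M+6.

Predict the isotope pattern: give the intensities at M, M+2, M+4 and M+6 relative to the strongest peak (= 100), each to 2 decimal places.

11.80 : 59.49 : 100.00 : 56.03

The 3 Ir atoms are independent, so intensities follow the terms of (0.373 + 0.627)^3.
P(M) = 0.373^3 = 0.051895
P(M+2) = 3 × 0.373^2 × 0.627^1 = 0.261702
P(M+4) = 3 × 0.373^1 × 0.627^2 = 0.439911
P(M+6) = 0.627^3 = 0.246492
The M+4 peak is largest (0.439911); scaling to 100 gives 11.80 : 59.49 : 100.00 : 56.03.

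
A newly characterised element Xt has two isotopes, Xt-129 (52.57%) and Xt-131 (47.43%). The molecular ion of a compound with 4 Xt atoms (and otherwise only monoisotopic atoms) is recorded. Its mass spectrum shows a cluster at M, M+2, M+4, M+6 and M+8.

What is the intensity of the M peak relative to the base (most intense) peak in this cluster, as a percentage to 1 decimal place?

20.5%

Term probabilities: M 0.0764, M+2 0.2756, M+4 0.3730, M+6 0.2244, M+8 0.0506. Base peak = M+4.
P(M+4) = C(4,2) × 0.5257^2 × 0.4743^2 = 6 × 0.27636049 × 0.22496049 = 0.373021 (base)
P(M) = C(4,0) × 0.5257^4 × 0.4743^0 = 1 × 0.07637512 × 1.0000 = 0.076375
Relative intensity = 0.076375 / 0.373021 × 100 = 20.5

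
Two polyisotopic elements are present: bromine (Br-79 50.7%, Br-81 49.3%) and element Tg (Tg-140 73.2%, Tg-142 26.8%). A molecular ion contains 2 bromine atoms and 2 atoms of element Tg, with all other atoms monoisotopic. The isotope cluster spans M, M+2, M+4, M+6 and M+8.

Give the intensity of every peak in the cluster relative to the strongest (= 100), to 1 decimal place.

Bromine pattern (n=2): 0.257049 : 0.499902 : 0.243049
Element Tg pattern (n=2): 0.535824 : 0.392352 : 0.071824
Convolve the two distributions (both contribute in 2-u steps):
  M: 0.257049×0.535824 = 0.137733
  M+2: 0.257049×0.392352 + 0.499902×0.535824 = 0.368713
  M+4: 0.257049×0.071824 + 0.499902×0.392352 + 0.243049×0.535824 = 0.344831
  M+6: 0.499902×0.071824 + 0.243049×0.392352 = 0.131266
  M+8: 0.243049×0.071824 = 0.017457
Scale to base peak (0.368713) = 100: 37.4 : 100.0 : 93.5 : 35.6 : 4.7

37.4 : 100.0 : 93.5 : 35.6 : 4.7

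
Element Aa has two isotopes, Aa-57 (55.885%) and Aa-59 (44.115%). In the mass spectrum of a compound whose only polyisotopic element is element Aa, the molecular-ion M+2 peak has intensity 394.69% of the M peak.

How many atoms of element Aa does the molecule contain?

The M+2/M ratio from n Aa atoms is n · q/p = n · 0.44115/0.55885.
n = 3.9469 × 0.55885/0.44115 = 5.00 ≈ 5

5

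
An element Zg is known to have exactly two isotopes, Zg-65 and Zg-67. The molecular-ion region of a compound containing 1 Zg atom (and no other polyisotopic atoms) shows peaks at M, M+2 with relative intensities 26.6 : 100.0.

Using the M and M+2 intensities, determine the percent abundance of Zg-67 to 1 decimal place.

79.0%

Let p = fractional abundance of Zg-65. I(M+2)/I(M) = [C(1,1)·p^0·(1−p)] / p^1 = 1·(1−p)/p = 100.0/26.6 = 3.7594
(1−p)/p = 3.7594/1 = 3.7594  ⇒  p = 1/(1 + 3.7594) = 0.2101
Zg-65: 21.0%, Zg-67: 79.0%.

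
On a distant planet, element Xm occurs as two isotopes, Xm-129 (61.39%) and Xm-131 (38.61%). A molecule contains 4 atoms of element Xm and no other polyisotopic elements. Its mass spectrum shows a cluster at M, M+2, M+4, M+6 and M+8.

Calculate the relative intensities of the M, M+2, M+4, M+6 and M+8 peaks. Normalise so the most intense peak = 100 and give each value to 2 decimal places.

Each Xm atom is independently Xm-129 (p = 0.6139) or Xm-131 (q = 0.3861); the cluster is the binomial expansion (p + q)^4.
P(M) = 0.6139^4 = 0.142033
P(M+2) = 4 × 0.6139^3 × 0.3861^1 = 0.357316
P(M+4) = 6 × 0.6139^2 × 0.3861^2 = 0.337090
P(M+6) = 4 × 0.6139^1 × 0.3861^3 = 0.141337
P(M+8) = 0.3861^4 = 0.022223
The M+2 peak is largest (0.357316); scaling to 100 gives 39.75 : 100.00 : 94.34 : 39.56 : 6.22.

39.75 : 100.00 : 94.34 : 39.56 : 6.22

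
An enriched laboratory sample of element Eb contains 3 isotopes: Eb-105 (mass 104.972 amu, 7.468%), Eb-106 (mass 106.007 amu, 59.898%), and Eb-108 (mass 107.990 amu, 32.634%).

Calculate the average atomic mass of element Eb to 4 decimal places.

106.5768 amu

The abundance-weighted mean is 0.07468 × 104.972 + 0.59898 × 106.007 + 0.32634 × 107.990
= 7.83931 + 63.49607 + 35.24146 = 106.57684 amu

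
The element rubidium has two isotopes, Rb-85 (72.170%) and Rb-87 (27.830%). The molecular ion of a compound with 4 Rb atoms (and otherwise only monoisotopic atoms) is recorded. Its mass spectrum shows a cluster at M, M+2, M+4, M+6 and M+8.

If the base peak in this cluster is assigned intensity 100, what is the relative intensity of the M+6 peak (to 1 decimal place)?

14.9

Term probabilities: M 0.2713, M+2 0.4184, M+4 0.2420, M+6 0.0622, M+8 0.0060. Base peak = M+2.
P(M+2) = C(4,1) × 0.72170^3 × 0.27830^1 = 4 × 0.37589809 × 0.2783 = 0.418450 (base)
P(M+6) = C(4,3) × 0.72170^1 × 0.27830^3 = 4 × 0.7217 × 0.02155458 = 0.062224
Relative intensity = 0.062224 / 0.418450 × 100 = 14.9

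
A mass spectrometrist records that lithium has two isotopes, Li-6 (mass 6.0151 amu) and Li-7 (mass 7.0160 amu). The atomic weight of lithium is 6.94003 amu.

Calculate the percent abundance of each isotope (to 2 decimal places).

Writing the weighted mean with unknown fraction x of Li-6:
6.0151·x + 7.0160·(1 − x) = 6.94003
(6.0151 − 7.0160)·x = 6.94003 − 7.0160
x = -0.07597 / -1.0009 = 0.07590 → 7.59% Li-6, 92.41% Li-7.

Li-6: 7.59%, Li-7: 92.41%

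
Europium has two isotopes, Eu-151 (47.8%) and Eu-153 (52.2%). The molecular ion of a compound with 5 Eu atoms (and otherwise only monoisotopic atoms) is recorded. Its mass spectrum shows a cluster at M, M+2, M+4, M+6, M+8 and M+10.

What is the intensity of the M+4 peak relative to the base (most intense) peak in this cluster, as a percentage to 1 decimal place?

Binomial terms of (0.478 + 0.522)^5: M 0.0250, M+2 0.1363, M+4 0.2976, M+6 0.3250, M+8 0.1775, M+10 0.0388 → M+6 is the base peak.
P(M+6) = C(5,3) × 0.478^2 × 0.522^3 = 10 × 0.228484 × 0.14223665 = 0.324988 (base)
P(M+4) = C(5,2) × 0.478^3 × 0.522^2 = 10 × 0.10921535 × 0.272484 = 0.297594
Relative intensity = 0.297594 / 0.324988 × 100 = 91.6

91.6%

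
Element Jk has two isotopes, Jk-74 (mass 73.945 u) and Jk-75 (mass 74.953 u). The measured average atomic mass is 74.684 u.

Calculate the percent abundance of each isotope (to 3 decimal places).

Let x be the fractional abundance of Jk-74; then Jk-75 has abundance 1 − x.
73.945·x + 74.953·(1 − x) = 74.684
(73.945 − 74.953)·x = 74.684 − 74.953
x = -0.269 / -1.008 = 0.26687 → 26.687% Jk-74, 73.313% Jk-75.

Jk-74: 26.687%, Jk-75: 73.313%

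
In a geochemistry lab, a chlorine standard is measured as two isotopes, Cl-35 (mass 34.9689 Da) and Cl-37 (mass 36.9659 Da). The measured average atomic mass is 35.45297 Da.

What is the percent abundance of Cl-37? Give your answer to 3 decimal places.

24.240%

Writing the weighted mean with unknown fraction x of Cl-35:
34.9689·x + 36.9659·(1 − x) = 35.45297
(34.9689 − 36.9659)·x = 35.45297 − 36.9659
x = -1.51293 / -1.9970 = 0.75760 → 75.760% Cl-35, 24.240% Cl-37.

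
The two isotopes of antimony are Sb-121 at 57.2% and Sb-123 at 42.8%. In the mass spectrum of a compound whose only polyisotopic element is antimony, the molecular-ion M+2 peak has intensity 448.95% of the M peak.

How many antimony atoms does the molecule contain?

6

With n Sb atoms, P(M+2)/P(M) = C(n,1)·p^(n−1)q / p^n = n·q/p = n · 0.428/0.572.
n = 4.4895 × 0.572/0.428 = 6.00 ≈ 6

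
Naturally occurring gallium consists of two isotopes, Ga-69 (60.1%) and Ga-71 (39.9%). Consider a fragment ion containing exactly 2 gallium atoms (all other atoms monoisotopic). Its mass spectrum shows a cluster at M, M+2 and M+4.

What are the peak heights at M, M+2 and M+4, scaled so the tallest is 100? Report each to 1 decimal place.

75.3 : 100.0 : 33.2

Expanding (0.601 + 0.399)^2:
P(M) = 0.601^2 = 0.361201
P(M+2) = 2 × 0.601^1 × 0.399^1 = 0.479598
P(M+4) = 0.399^2 = 0.159201
The M+2 peak is largest (0.479598); scaling to 100 gives 75.3 : 100.0 : 33.2.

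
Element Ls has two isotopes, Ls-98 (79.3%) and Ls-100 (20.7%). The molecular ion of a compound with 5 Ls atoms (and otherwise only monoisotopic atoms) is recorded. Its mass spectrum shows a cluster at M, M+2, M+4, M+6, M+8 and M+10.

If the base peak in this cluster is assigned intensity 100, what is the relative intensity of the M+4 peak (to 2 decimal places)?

52.21

Term probabilities: M 0.3136, M+2 0.4093, M+4 0.2137, M+6 0.0558, M+8 0.0073, M+10 0.0004. Base peak = M+2.
P(M+2) = C(5,1) × 0.793^4 × 0.207^1 = 5 × 0.39545106 × 0.2070 = 0.409292 (base)
P(M+4) = C(5,2) × 0.793^3 × 0.207^2 = 10 × 0.49867726 × 0.042849 = 0.213678
Relative intensity = 0.213678 / 0.409292 × 100 = 52.21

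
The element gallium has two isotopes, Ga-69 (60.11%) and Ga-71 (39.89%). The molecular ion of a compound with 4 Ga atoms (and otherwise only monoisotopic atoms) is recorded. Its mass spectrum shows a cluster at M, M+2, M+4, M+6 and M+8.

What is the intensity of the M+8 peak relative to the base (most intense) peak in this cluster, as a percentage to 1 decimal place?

7.3%

Term probabilities: M 0.1306, M+2 0.3465, M+4 0.3450, M+6 0.1526, M+8 0.0253. Base peak = M+2.
P(M+2) = C(4,1) × 0.6011^3 × 0.3989^1 = 4 × 0.21719018 × 0.3989 = 0.346549 (base)
P(M+8) = C(4,4) × 0.6011^0 × 0.3989^4 = 1 × 1.0000 × 0.02531956 = 0.025320
Relative intensity = 0.025320 / 0.346549 × 100 = 7.3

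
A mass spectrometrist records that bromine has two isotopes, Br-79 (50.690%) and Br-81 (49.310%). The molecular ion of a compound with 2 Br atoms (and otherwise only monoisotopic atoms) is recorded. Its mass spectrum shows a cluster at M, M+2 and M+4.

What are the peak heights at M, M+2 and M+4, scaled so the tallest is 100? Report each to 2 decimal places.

Each Br atom is independently Br-79 (p = 0.50690) or Br-81 (q = 0.49310); the cluster is the binomial expansion (p + q)^2.
P(M) = 0.50690^2 = 0.256948
P(M+2) = 2 × 0.50690^1 × 0.49310^1 = 0.499905
P(M+4) = 0.49310^2 = 0.243148
The M+2 peak is largest (0.499905); scaling to 100 gives 51.40 : 100.00 : 48.64.

51.40 : 100.00 : 48.64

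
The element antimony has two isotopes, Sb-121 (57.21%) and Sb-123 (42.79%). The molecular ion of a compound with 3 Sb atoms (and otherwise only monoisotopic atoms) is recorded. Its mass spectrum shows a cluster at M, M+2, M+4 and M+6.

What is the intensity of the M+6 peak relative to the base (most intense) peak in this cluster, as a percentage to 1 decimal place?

18.6%

(0.5721 + 0.4279)^3 gives M 0.1872, M+2 0.4202, M+4 0.3143, M+6 0.0783; the largest is M+2.
P(M+2) = C(3,1) × 0.5721^2 × 0.4279^1 = 3 × 0.32729841 × 0.4279 = 0.420153 (base)
P(M+6) = C(3,3) × 0.5721^0 × 0.4279^3 = 1 × 1.0000 × 0.07834781 = 0.078348
Relative intensity = 0.078348 / 0.420153 × 100 = 18.6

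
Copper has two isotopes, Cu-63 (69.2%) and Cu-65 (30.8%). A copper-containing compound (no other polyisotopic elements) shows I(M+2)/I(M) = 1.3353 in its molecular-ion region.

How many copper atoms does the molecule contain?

3

The M+2/M ratio from n Cu atoms is n · q/p = n · 0.308/0.692.
n = 1.3353 × 0.692/0.308 = 3.00 ≈ 3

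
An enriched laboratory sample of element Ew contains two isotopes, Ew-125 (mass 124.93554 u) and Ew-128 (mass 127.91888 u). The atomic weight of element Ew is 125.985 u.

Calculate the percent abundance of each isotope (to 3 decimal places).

Writing the weighted mean with unknown fraction x of Ew-125:
124.93554·x + 127.91888·(1 − x) = 125.985
(124.93554 − 127.91888)·x = 125.985 − 127.91888
x = -1.93388 / -2.98334 = 0.64823 → 64.823% Ew-125, 35.177% Ew-128.

Ew-125: 64.823%, Ew-128: 35.177%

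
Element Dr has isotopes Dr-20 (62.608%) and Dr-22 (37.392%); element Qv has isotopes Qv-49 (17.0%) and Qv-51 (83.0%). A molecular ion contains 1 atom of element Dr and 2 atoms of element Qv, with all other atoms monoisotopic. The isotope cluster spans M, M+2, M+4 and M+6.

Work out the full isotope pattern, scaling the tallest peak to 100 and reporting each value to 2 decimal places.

Element Dr pattern (n=1): 0.62608 : 0.37392
Element Qv pattern (n=2): 0.0289 : 0.2822 : 0.6889
Convolve the two distributions (both contribute in 2-u steps):
  M: 0.62608×0.0289 = 0.018094
  M+2: 0.62608×0.2822 + 0.37392×0.0289 = 0.187486
  M+4: 0.62608×0.6889 + 0.37392×0.2822 = 0.536827
  M+6: 0.37392×0.6889 = 0.257593
Scale to base peak (0.536827) = 100: 3.37 : 34.92 : 100.00 : 47.98

3.37 : 34.92 : 100.00 : 47.98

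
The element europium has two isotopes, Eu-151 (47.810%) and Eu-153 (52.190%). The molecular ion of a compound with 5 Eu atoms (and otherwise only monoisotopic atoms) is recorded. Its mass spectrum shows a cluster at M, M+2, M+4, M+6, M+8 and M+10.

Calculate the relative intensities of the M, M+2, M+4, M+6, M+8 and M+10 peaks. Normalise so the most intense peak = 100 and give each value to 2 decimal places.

7.69 : 41.96 : 91.61 : 100.00 : 54.58 : 11.92

Expanding (0.47810 + 0.52190)^5:
P(M) = 0.47810^5 = 0.024980
P(M+2) = 5 × 0.47810^4 × 0.52190^1 = 0.136343
P(M+4) = 10 × 0.47810^3 × 0.52190^2 = 0.297667
P(M+6) = 10 × 0.47810^2 × 0.52190^3 = 0.324937
P(M+8) = 5 × 0.47810^1 × 0.52190^4 = 0.177353
P(M+10) = 0.52190^5 = 0.038720
The M+6 peak is largest (0.324937); scaling to 100 gives 7.69 : 41.96 : 91.61 : 100.00 : 54.58 : 11.92.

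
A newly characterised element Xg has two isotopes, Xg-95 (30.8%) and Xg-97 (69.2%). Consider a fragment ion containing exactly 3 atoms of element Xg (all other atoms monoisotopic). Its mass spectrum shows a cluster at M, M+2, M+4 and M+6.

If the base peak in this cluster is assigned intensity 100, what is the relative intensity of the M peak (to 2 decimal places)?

(0.308 + 0.692)^3 gives M 0.0292, M+2 0.1969, M+4 0.4425, M+6 0.3314; the largest is M+4.
P(M+4) = C(3,2) × 0.308^1 × 0.692^2 = 3 × 0.3080 × 0.478864 = 0.442470 (base)
P(M) = C(3,0) × 0.308^3 × 0.692^0 = 1 × 0.02921811 × 1.0000 = 0.029218
Relative intensity = 0.029218 / 0.442470 × 100 = 6.60

6.60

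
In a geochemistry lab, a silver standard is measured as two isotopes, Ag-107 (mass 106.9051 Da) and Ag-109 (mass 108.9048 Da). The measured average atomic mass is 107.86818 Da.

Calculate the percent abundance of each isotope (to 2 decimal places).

Ag-107: 51.84%, Ag-109: 48.16%

Writing the weighted mean with unknown fraction x of Ag-107:
106.9051·x + 108.9048·(1 − x) = 107.86818
(106.9051 − 108.9048)·x = 107.86818 − 108.9048
x = -1.03662 / -1.9997 = 0.51839 → 51.84% Ag-107, 48.16% Ag-109.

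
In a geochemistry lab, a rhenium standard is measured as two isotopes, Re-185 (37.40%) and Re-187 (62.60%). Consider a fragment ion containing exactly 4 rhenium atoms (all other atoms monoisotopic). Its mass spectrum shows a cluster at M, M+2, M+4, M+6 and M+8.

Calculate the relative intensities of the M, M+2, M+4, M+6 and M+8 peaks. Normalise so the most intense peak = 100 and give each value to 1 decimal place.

5.3 : 35.7 : 89.6 : 100.0 : 41.8

Expanding (0.3740 + 0.6260)^4:
P(M) = 0.3740^4 = 0.019565
P(M+2) = 4 × 0.3740^3 × 0.6260^1 = 0.130993
P(M+4) = 6 × 0.3740^2 × 0.6260^2 = 0.328884
P(M+6) = 4 × 0.3740^1 × 0.6260^3 = 0.366990
P(M+8) = 0.6260^4 = 0.153567
The M+6 peak is largest (0.366990); scaling to 100 gives 5.3 : 35.7 : 89.6 : 100.0 : 41.8.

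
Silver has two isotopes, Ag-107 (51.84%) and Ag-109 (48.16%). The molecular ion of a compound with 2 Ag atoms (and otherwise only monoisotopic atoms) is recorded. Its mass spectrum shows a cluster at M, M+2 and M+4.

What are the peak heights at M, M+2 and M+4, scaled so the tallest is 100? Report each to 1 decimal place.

Each Ag atom is independently Ag-107 (p = 0.5184) or Ag-109 (q = 0.4816); the cluster is the binomial expansion (p + q)^2.
P(M) = 0.5184^2 = 0.268739
P(M+2) = 2 × 0.5184^1 × 0.4816^1 = 0.499323
P(M+4) = 0.4816^2 = 0.231939
The M+2 peak is largest (0.499323); scaling to 100 gives 53.8 : 100.0 : 46.5.

53.8 : 100.0 : 46.5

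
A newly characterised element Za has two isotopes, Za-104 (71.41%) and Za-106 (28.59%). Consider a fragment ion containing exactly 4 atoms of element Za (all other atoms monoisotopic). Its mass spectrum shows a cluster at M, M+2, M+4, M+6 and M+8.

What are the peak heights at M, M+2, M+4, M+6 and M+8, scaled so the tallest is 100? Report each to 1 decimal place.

62.4 : 100.0 : 60.1 : 16.0 : 1.6

The 4 Za atoms are independent, so intensities follow the terms of (0.7141 + 0.2859)^4.
P(M) = 0.7141^4 = 0.260038
P(M+2) = 4 × 0.7141^3 × 0.2859^1 = 0.416439
P(M+4) = 6 × 0.7141^2 × 0.2859^2 = 0.250091
P(M+6) = 4 × 0.7141^1 × 0.2859^3 = 0.066752
P(M+8) = 0.2859^4 = 0.006681
The M+2 peak is largest (0.416439); scaling to 100 gives 62.4 : 100.0 : 60.1 : 16.0 : 1.6.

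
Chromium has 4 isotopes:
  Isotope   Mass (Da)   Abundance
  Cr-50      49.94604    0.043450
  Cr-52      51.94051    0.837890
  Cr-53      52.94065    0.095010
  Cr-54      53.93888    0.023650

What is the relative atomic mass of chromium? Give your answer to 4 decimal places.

51.9961 Da

The abundance-weighted mean is 0.043450 × 49.94604 + 0.837890 × 51.94051 + 0.095010 × 52.94065 + 0.023650 × 53.93888
= 2.170155 + 43.520434 + 5.029891 + 1.275655 = 51.996135 Da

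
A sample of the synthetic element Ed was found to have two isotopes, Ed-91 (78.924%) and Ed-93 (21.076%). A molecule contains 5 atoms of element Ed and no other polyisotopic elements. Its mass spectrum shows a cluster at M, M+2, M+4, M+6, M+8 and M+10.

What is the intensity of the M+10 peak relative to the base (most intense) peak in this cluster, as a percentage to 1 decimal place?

0.1%

Binomial terms of (0.78924 + 0.21076)^5: M 0.3062, M+2 0.4089, M+4 0.2184, M+6 0.0583, M+8 0.0078, M+10 0.0004 → M+2 is the base peak.
P(M+2) = C(5,1) × 0.78924^4 × 0.21076^1 = 5 × 0.38800413 × 0.21076 = 0.408879 (base)
P(M+10) = C(5,5) × 0.78924^0 × 0.21076^5 = 1 × 1.0000 × 0.00041585 = 0.000416
Relative intensity = 0.000416 / 0.408879 × 100 = 0.1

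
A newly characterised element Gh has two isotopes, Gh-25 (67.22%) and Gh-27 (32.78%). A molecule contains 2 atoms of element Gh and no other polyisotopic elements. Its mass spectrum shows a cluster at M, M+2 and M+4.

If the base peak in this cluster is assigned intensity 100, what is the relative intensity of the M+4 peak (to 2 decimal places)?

23.78

(0.6722 + 0.3278)^2 gives M 0.4519, M+2 0.4407, M+4 0.1075; the largest is M.
P(M) = C(2,0) × 0.6722^2 × 0.3278^0 = 1 × 0.45185284 × 1.0000 = 0.451853 (base)
P(M+4) = C(2,2) × 0.6722^0 × 0.3278^2 = 1 × 1.0000 × 0.10745284 = 0.107453
Relative intensity = 0.107453 / 0.451853 × 100 = 23.78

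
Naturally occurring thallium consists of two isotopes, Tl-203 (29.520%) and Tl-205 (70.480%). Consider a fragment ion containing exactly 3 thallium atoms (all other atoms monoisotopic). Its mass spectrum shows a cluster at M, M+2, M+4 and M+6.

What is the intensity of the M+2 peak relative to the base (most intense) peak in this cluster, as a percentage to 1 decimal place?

Binomial terms of (0.29520 + 0.70480)^3: M 0.0257, M+2 0.1843, M+4 0.4399, M+6 0.3501 → M+4 is the base peak.
P(M+4) = C(3,2) × 0.29520^1 × 0.70480^2 = 3 × 0.2952 × 0.49674304 = 0.439916 (base)
P(M+2) = C(3,1) × 0.29520^2 × 0.70480^1 = 3 × 0.08714304 × 0.7048 = 0.184255
Relative intensity = 0.184255 / 0.439916 × 100 = 41.9

41.9%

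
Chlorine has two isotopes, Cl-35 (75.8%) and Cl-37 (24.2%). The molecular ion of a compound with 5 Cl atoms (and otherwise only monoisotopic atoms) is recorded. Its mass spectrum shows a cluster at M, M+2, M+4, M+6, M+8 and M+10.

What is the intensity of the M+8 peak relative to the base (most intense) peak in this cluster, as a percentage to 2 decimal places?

3.25%

(0.758 + 0.242)^5 gives M 0.2502, M+2 0.3994, M+4 0.2551, M+6 0.0814, M+8 0.0130, M+10 0.0008; the largest is M+2.
P(M+2) = C(5,1) × 0.758^4 × 0.242^1 = 5 × 0.33012379 × 0.2420 = 0.399450 (base)
P(M+8) = C(5,4) × 0.758^1 × 0.242^4 = 5 × 0.7580 × 0.00342974 = 0.012999
Relative intensity = 0.012999 / 0.399450 × 100 = 3.25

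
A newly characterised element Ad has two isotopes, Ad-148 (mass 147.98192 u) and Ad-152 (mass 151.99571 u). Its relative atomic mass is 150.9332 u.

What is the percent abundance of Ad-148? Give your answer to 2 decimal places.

Writing the weighted mean with unknown fraction x of Ad-148:
147.98192·x + 151.99571·(1 − x) = 150.9332
(147.98192 − 151.99571)·x = 150.9332 − 151.99571
x = -1.06251 / -4.01379 = 0.26471 → 26.47% Ad-148, 73.53% Ad-152.

26.47%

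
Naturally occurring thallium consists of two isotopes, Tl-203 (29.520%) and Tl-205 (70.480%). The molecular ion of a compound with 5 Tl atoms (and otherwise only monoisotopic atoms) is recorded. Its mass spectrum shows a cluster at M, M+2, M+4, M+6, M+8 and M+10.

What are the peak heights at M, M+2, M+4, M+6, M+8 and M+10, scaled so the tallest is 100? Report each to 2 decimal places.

0.62 : 7.35 : 35.09 : 83.77 : 100.00 : 47.75

Each Tl atom is independently Tl-203 (p = 0.29520) or Tl-205 (q = 0.70480); the cluster is the binomial expansion (p + q)^5.
P(M) = 0.29520^5 = 0.002242
P(M+2) = 5 × 0.29520^4 × 0.70480^1 = 0.026761
P(M+4) = 10 × 0.29520^3 × 0.70480^2 = 0.127785
P(M+6) = 10 × 0.29520^2 × 0.70480^3 = 0.305092
P(M+8) = 5 × 0.29520^1 × 0.70480^4 = 0.364208
P(M+10) = 0.70480^5 = 0.173912
The M+8 peak is largest (0.364208); scaling to 100 gives 0.62 : 7.35 : 35.09 : 83.77 : 100.00 : 47.75.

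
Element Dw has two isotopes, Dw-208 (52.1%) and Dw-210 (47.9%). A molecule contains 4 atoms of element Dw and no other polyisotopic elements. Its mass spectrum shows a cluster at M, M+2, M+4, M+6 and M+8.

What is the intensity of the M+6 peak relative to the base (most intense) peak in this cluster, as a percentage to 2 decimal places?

Binomial terms of (0.521 + 0.479)^4: M 0.0737, M+2 0.2710, M+4 0.3737, M+6 0.2290, M+8 0.0526 → M+4 is the base peak.
P(M+4) = C(4,2) × 0.521^2 × 0.479^2 = 6 × 0.271441 × 0.229441 = 0.373678 (base)
P(M+6) = C(4,3) × 0.521^1 × 0.479^3 = 4 × 0.5210 × 0.10990224 = 0.229036
Relative intensity = 0.229036 / 0.373678 × 100 = 61.29

61.29%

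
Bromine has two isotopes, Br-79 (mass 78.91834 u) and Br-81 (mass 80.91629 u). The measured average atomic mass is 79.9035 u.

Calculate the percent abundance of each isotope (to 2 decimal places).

Writing the weighted mean with unknown fraction x of Br-79:
78.91834·x + 80.91629·(1 − x) = 79.9035
(78.91834 − 80.91629)·x = 79.9035 − 80.91629
x = -1.01279 / -1.99795 = 0.50691 → 50.69% Br-79, 49.31% Br-81.

Br-79: 50.69%, Br-81: 49.31%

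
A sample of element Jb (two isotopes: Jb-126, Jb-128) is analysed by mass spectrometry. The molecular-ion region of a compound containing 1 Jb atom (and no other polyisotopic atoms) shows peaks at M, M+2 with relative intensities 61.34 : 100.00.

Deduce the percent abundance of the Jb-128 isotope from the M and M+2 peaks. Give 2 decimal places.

Let p = fractional abundance of Jb-126. I(M+2)/I(M) = [C(1,1)·p^0·(1−p)] / p^1 = 1·(1−p)/p = 100.00/61.34 = 1.6303
(1−p)/p = 1.6303/1 = 1.6303  ⇒  p = 1/(1 + 1.6303) = 0.3802
Jb-126: 38.02%, Jb-128: 61.98%.

61.98%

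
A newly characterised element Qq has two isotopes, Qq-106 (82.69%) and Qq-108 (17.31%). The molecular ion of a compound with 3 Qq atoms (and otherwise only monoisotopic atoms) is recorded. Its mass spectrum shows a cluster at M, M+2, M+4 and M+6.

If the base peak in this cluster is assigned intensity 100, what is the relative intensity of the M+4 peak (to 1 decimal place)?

13.1

(0.8269 + 0.1731)^3 gives M 0.5654, M+2 0.3551, M+4 0.0743, M+6 0.0052; the largest is M.
P(M) = C(3,0) × 0.8269^3 × 0.1731^0 = 1 × 0.56540413 × 1.0000 = 0.565404 (base)
P(M+4) = C(3,2) × 0.8269^1 × 0.1731^2 = 3 × 0.8269 × 0.02996361 = 0.074331
Relative intensity = 0.074331 / 0.565404 × 100 = 13.1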